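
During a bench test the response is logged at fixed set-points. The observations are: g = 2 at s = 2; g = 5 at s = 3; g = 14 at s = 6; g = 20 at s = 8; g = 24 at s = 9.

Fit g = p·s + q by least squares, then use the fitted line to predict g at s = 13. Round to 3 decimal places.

ĝ = 35.876

From the data, Σs·s = 194, Σs = 28, Σ1 = 5.
Moment sums: Σs·g = 479, Σg = 65.
So XᵀX·[p, q]ᵀ = Xᵀg: [[194, 28]; [28, 5]]·[p, q]ᵀ = [479, 65]ᵀ.
det = 194·5 − 28² = 186.
p = (479·5 − 28·65)/186 = 575/186; q = (194·65 − 28·479)/186 = -401/93.
At s = 13: ĝ = (575/186)·(13) + (-401/93)·(1) = 6673/186.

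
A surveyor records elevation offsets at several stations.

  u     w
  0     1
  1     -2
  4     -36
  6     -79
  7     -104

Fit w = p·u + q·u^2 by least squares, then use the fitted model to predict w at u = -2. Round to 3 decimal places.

ŵ = -5.829

Compute the Gram sums: Σu·u = 102, Σu·u^2 = 624, Σu^2·u^2 = 3954.
And Σu·w = -1348, Σu^2·w = -8518.
So MᵀM·[p, q]ᵀ = Mᵀw: [[102, 624]; [624, 3954]]·[p, q]ᵀ = [-1348, -8518]ᵀ.
Determinant 102·3954 − 624² = 13932.
p = ((-1348)·3954 − 624·(-8518))/13932 = -410/387; q = (102·(-8518) − 624·(-1348))/13932 = -769/387.
At u = -2: ŵ = (-410/387)·(-2) + (-769/387)·(4) = -752/129.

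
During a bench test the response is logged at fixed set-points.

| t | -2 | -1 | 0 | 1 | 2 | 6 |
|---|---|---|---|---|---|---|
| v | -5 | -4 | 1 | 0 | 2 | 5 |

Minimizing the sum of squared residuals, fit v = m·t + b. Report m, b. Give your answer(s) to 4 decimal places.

From the data, Σt·t = 46, Σt = 6, Σ1 = 6.
And Σt·v = 48, Σv = -1.
So XᵀX·[m, b]ᵀ = Xᵀv: [[46, 6]; [6, 6]]·[m, b]ᵀ = [48, -1]ᵀ.
Δ = 46·6 − 6² = 240.
m = (48·6 − 6·(-1))/240 = 49/40; b = (46·(-1) − 6·48)/240 = -167/120.

m = 1.2250, b = -1.3917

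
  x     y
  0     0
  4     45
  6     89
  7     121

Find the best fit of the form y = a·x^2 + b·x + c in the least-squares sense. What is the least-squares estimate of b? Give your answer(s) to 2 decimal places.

b = 2.85

With design matrix A, AᵀA = [[3953, 623, 101]; [623, 101, 17]; [101, 17, 4]] and Aᵀy = [9853, 1561, 255]ᵀ.
Row-reducing yields a = 253/124, b = 57/20, c = 37/310.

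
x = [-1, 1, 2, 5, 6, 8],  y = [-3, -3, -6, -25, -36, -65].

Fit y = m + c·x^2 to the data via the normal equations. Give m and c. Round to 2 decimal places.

m = -1.70, c = -0.98

Sums needed: Σ1 = 6, Σx^2 = 131, Σx^2·x^2 = 6035.
Right-hand side: Σy = -138, Σx^2·y = -6111.
Normal equations: [[6, 131]; [131, 6035]]·[m, c]ᵀ = [-138, -6111]ᵀ.
det = 6·6035 − 131² = 19049.
m = ((-138)·6035 − 131·(-6111))/19049 = -32289/19049; c = (6·(-6111) − 131·(-138))/19049 = -18588/19049.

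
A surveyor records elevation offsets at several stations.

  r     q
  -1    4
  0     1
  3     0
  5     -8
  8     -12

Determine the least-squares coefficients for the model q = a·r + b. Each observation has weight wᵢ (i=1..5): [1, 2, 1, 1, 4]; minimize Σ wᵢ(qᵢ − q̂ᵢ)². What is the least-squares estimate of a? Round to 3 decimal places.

With design matrix A, AᵀWA = [[291, 39]; [39, 9]] and AᵀWq = [-428, -50]ᵀ.
Determinant 291·9 − 39² = 1098.
a = ((-428)·9 − 39·(-50))/1098 = -317/183; b = (291·(-50) − 39·(-428))/1098 = 119/61.

a = -1.732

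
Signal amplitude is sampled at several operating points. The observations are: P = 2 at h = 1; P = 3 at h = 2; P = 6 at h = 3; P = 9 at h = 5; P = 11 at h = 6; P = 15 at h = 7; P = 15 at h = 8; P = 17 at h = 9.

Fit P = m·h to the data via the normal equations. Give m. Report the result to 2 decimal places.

The normal system AᵀA·[m]ᵀ = AᵀP is [[269]]·[m]ᵀ = [515]ᵀ.
m = 515/269 = 1.9145.

m = 1.91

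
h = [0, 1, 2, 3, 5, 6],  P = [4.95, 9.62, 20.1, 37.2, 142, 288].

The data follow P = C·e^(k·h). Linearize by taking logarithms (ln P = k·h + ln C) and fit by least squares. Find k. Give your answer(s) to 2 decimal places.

With ln Pᵢ as the transformed response and hᵢ as the regressor:
Over the data: Σh = 17.0000, Σ(h)² = 75.0000, Σln P = 21.0990, Σh·ln P = 77.8711.
Normal system: [[75.0000, 17.0000]; [17.0000, 6]]·[k, ln C]ᵀ = [77.8711, 21.0990]ᵀ.
Solving (det = 161.0000): k = 0.67418, ln C = 1.60633.

k = 0.67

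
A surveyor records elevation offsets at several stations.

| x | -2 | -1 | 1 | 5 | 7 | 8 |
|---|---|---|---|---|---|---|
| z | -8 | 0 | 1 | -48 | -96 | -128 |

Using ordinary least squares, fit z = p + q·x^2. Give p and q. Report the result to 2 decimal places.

p = 1.91, q = -2.02

Entries of MᵀM: Σ1 = 6, Σx^2 = 144, Σx^2·x^2 = 7140.
And Σz = -279, Σx^2·z = -14127.
Δ = 6·7140 − 144² = 22104.
p = ((-279)·7140 − 144·(-14127))/22104 = 1173/614; q = (6·(-14127) − 144·(-279))/22104 = -2477/1228.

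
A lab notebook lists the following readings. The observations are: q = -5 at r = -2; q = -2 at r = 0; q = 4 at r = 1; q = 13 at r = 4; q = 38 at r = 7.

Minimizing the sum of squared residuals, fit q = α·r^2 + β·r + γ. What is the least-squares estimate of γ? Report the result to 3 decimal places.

γ = -1.469

The normal equations are: 2674·α + 400·β + 70·γ = 2054;  400·α + 70·β + 10·γ = 332;  70·α + 10·β + 5·γ = 48.
(Σr^2·r^2 = 2674, Σr^2·r = 400, Σr^2 = 70, Σr·r = 70, Σr = 10, Σ1 = 5, Σr^2·q = 2054, Σr·q = 332, Σq = 48.)
Row-reducing yields α = 43/95, β = 1124/475, γ = -698/475.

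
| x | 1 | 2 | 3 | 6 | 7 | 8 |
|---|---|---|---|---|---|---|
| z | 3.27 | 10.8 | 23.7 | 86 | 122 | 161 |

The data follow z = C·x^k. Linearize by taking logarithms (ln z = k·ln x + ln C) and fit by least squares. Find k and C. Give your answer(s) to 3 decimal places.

k = 1.876, C = 3.102

Linearized form: ln z = k·ln x + ln C. From the 6 transformed points,
Sums: Σln x = 7.6089, Σ(ln x)² = 13.0084, Σln z = 21.0696, Σln x·ln z = 33.0228.
Normal system: [[13.0084, 7.6089]; [7.6089, 6]]·[k, ln C]ᵀ = [33.0228, 21.0696]ᵀ.
Slope k = (n·Σln x·ln z − Σln x·Σln z)/(n·Σ(ln x)² − (Σln x)²) = (6·33.0228 − 7.6089·21.0696)/20.1558 = 1.87644; ln C = (Σln z − k·Σln x)/n = 1.13200, so C = exp(1.13200) = 3.10186.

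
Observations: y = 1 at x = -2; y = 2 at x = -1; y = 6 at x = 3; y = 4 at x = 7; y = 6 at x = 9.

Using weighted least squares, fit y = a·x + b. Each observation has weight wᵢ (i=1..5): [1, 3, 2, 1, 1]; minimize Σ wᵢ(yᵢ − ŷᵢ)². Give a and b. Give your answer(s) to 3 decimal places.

a = 0.407, b = 2.760

The normal system MᵀWM·[a, b]ᵀ = MᵀWy is [[155, 17]; [17, 8]]·[a, b]ᵀ = [110, 29]ᵀ.
Δ = 155·8 − 17² = 951.
a = (110·8 − 17·29)/951 = 129/317; b = (155·29 − 17·110)/951 = 875/317.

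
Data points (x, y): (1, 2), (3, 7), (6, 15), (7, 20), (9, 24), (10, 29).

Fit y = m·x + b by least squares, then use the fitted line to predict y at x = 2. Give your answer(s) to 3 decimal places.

ŷ = 4.367

Compute the Gram sums: Σx·x = 276, Σx = 36, Σ1 = 6.
Moment sums: Σx·y = 759, Σy = 97.
Eliminating b: 6·(row 1) − 36·(row 2) gives 360·m = 6·759 − 36·97 = 1062, so m = 59/20.
Then b = (97 − 36·(59/20))/6 = -23/15.
At x = 2: ŷ = (59/20)·(2) + (-23/15)·(1) = 131/30.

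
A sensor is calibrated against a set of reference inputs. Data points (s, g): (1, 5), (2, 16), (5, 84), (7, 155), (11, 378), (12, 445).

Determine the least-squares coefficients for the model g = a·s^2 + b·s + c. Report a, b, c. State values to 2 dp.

Normal-equation sums: Σs^2·s^2 = 38420, Σs^2·s = 3536, Σs^2 = 344, Σs·s = 344, Σs = 38, Σ1 = 6.
And Σs^2·g = 119582, Σs·g = 11040, Σg = 1083.
Normal equations: [[38420, 3536, 344]; [3536, 344, 38]; [344, 38, 6]]·[a, b, c]ᵀ = [119582, 11040, 1083]ᵀ.
Row-reducing yields a = 199217/67278, b = 105343/67278, c = 9122/11213.

a = 2.96, b = 1.57, c = 0.81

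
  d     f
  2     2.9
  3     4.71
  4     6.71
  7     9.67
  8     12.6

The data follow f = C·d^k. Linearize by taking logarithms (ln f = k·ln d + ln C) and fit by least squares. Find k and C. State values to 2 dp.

With ln fᵢ as the transformed response and ln dᵢ as the regressor:
XᵀX = [[11.7199, 7.2034]; [7.2034, 5]], rhs = [14.7635, 9.3207]ᵀ  (here Σln d = 7.2034, Σ(ln d)² = 11.7199, Σln f = 9.3207, Σln d·ln f = 14.7635).
Δ = 11.7199·5 − (7.2034)² = 6.7102; k = (14.7635·5 − 7.2034·9.3207)/6.7102 = 0.99495, ln C = (11.7199·9.3207 − 7.2034·14.7635)/6.7102 = 0.43074, so C = exp(0.43074) = 1.53840.

k = 0.99, C = 1.54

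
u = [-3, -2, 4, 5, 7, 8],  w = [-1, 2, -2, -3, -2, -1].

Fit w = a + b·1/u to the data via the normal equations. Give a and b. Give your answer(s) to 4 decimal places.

a = -1.2561, b = -4.6482

Compute the Gram sums: Σ1 = 6, Σ1/u = -97/840, Σ1/u·1/u = 352549/705600.
For Mᵀw: Σw = -7, Σ1/u·w = -1829/840.
Determinant 6·(352549/705600) − (-97/840)² = 421177/141120.
a = ((-7)·(352549/705600) − (-97/840)·(-1829/840))/(421177/141120) = -2645256/2105885; b = (6·(-1829/840) − (-97/840)·(-7))/(421177/141120) = -1957704/421177.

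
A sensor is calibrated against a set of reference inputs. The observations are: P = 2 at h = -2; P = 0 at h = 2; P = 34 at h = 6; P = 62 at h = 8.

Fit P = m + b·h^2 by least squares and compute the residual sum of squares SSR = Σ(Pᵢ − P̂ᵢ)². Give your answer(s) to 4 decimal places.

Sums needed: Σ1 = 4, Σh^2 = 108, Σh^2·h^2 = 5424.
Moment sums: ΣP = 98, Σh^2·P = 5200.
MᵀM·[m, b]ᵀ = MᵀP becomes [[4, 108]; [108, 5424]]·[m, b]ᵀ = [98, 5200]ᵀ.
Δ = 4·5424 − 108² = 10032.
m = (98·5424 − 108·5200)/10032 = -626/209; b = (4·5200 − 108·98)/10032 = 1277/1254.
Residuals: 578/627, -676/627, 70/209, -112/627; SSR = 1352/627.

SSR = 2.1563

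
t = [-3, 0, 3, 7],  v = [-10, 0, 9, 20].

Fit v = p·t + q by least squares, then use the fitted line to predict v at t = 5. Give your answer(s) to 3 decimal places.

v̂ = 14.470

Forming MᵀM = [[67, 7]; [7, 4]] and Mᵀv = [197, 19]ᵀ gives MᵀM·[p, q]ᵀ = Mᵀv.
Determinant 67·4 − 7² = 219.
p = (197·4 − 7·19)/219 = 655/219; q = (67·19 − 7·197)/219 = -106/219.
At t = 5: v̂ = (655/219)·(5) + (-106/219)·(1) = 3169/219.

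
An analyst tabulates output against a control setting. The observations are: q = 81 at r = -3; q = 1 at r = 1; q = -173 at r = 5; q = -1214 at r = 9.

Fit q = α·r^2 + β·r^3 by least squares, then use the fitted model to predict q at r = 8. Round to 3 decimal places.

q̂ = -830.618

XᵀX·[α, β]ᵀ = Xᵀq reads: 7268·α + 61932·β = -101929;  61932·α + 547796·β = -908817.
det = 7268·547796 − 61932² = 145808704.
α = ((-101929)·547796 − 61932·(-908817))/145808704 = 56069495/18226088; β = (7268·(-908817) − 61932·(-101929))/145808704 = -36576891/18226088.
At r = 8: q̂ = (56069495/18226088)·(64) + (-36576891/18226088)·(512) = -1892365064/2278261.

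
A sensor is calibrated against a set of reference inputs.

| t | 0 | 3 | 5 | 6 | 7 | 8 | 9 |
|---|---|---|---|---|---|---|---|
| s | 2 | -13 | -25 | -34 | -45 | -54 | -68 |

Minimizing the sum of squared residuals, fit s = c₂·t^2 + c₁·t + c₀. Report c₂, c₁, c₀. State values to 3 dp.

With design matrix M, MᵀM = [[15060, 1952, 264]; [1952, 264, 38]; [264, 38, 7]] and Mᵀs = [-13135, -1727, -237]ᵀ.
Inverting the 3×3 Gram matrix, [c₂, c₁, c₀]ᵀ = [-23959/44324, -122851/44324, 4987/3166]ᵀ.

c₂ = -0.541, c₁ = -2.772, c₀ = 1.575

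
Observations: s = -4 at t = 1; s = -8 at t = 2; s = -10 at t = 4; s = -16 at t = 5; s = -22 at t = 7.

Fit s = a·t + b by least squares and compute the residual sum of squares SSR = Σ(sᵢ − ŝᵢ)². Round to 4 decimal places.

SSR = 8.9474

From the data, Σt·t = 95, Σt = 19, Σ1 = 5.
Moment sums: Σt·s = -294, Σs = -60.
AᵀA·[a, b]ᵀ = Aᵀs becomes [[95, 19]; [19, 5]]·[a, b]ᵀ = [-294, -60]ᵀ.
Eliminating b: 5·(row 1) − 19·(row 2) gives 114·a = 5·(-294) − 19·(-60) = -330, so a = -55/19.
Then b = ((-60) − 19·(-55/19))/5 = -1.
Residuals: -2/19, -23/19, 49/19, -10/19, -14/19; SSR = 170/19.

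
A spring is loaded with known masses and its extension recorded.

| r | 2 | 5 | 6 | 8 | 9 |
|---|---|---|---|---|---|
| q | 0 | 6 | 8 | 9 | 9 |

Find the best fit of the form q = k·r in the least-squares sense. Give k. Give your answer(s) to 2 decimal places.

Normal-equation sums: Σr·r = 210.
Right-hand side: Σr·q = 231.
So AᵀA·[k]ᵀ = Aᵀq: [[210]]·[k]ᵀ = [231]ᵀ.
Hence k = 231 / 210 ≈ 1.1.

k = 1.10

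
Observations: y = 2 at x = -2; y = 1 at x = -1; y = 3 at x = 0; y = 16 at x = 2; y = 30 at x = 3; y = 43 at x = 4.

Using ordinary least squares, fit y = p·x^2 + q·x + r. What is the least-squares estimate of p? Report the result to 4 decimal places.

p = 1.6020

Entries of MᵀM: Σx^2·x^2 = 370, Σx^2·x = 90, Σx^2 = 34, Σx·x = 34, Σx = 6, Σ1 = 6.
Moment sums: Σx^2·y = 1031, Σx·y = 289, Σy = 95.
MᵀM·[p, q, r]ᵀ = Mᵀy becomes [[370, 90, 34]; [90, 34, 6]; [34, 6, 6]]·[p, q, r]ᵀ = [1031, 289, 95]ᵀ.
Inverting the 3×3 Gram matrix, [p, q, r]ᵀ = [157/98, 365/98, 297/98]ᵀ.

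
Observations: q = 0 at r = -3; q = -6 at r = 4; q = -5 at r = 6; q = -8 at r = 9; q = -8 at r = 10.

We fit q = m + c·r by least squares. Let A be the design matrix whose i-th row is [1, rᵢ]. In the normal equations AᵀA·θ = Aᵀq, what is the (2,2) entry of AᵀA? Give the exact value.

Row 2 ↔ basis r, column 2 ↔ basis r, so (AᵀA)_{2,2} = Σᵢ (r)·(r) = (-3)·(-3) + (4)·(4) + (6)·(6) + (9)·(9) + (10)·(10) = 242.

242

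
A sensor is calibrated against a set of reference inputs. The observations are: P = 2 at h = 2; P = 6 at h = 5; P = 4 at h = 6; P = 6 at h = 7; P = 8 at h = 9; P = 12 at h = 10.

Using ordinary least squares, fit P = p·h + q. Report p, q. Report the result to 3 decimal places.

p = 1.084, q = -0.715

The normal system AᵀA·[p, q]ᵀ = AᵀP is [[295, 39]; [39, 6]]·[p, q]ᵀ = [292, 38]ᵀ.
Eliminating q: 6·(row 1) − 39·(row 2) gives 249·p = 6·292 − 39·38 = 270, so p = 90/83.
Then q = (38 − 39·(90/83))/6 = -178/249.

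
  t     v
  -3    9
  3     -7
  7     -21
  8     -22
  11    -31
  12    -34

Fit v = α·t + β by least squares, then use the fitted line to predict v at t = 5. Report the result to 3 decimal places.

The normal system MᵀM·[α, β]ᵀ = Mᵀv is [[396, 38]; [38, 6]]·[α, β]ᵀ = [-1120, -106]ᵀ.
Determinant 396·6 − 38² = 932.
α = ((-1120)·6 − 38·(-106))/932 = -673/233; β = (396·(-106) − 38·(-1120))/932 = 146/233.
At t = 5: v̂ = (-673/233)·(5) + (146/233)·(1) = -3219/233.

v̂ = -13.815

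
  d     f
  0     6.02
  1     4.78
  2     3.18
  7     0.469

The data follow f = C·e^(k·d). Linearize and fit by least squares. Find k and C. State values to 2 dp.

k = -0.37, C = 6.51

Let Y = ln f. Fitting Y = k·d + ln C by least squares:
Σd = 10.0000, Σ(d)² = 54.0000, Σln f = 3.7593, Σd·ln f = -1.4219.
Equations: 54.0000·k + 10.0000·ln C = -1.4219;  10.0000·k + 4·ln C = 3.7593.
Slope k = (n·Σd·ln f − Σd·Σln f)/(n·Σ(d)² − (Σd)²) = (4·-1.4219 − 10.0000·3.7593)/116.0000 = -0.37310; ln C = (Σln f − k·Σd)/n = 1.87257, so C = exp(1.87257) = 6.50501.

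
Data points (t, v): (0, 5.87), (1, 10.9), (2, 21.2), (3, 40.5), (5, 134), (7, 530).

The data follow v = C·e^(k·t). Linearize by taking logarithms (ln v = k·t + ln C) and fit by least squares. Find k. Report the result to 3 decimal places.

With ln vᵢ as the transformed response and tᵢ as the regressor:
Sums: Σt = 18.0000, Σ(t)² = 88.0000, Σln v = 22.0846, Σt·ln v = 88.0000.
Normal system: [[88.0000, 18.0000]; [18.0000, 6]]·[k, ln C]ᵀ = [88.0000, 22.0846]ᵀ.
Solving (det = 204.0000): k = 0.63959, ln C = 1.76200.

k = 0.640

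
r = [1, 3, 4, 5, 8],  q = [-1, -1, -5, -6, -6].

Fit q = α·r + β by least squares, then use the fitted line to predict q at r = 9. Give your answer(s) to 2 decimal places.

The normal equations are: 115·α + 21·β = -102;  21·α + 5·β = -19.
(Σr·r = 115, Σr = 21, Σ1 = 5, Σr·q = -102, Σq = -19.)
Δ = 115·5 − 21² = 134.
α = ((-102)·5 − 21·(-19))/134 = -111/134; β = (115·(-19) − 21·(-102))/134 = -43/134.
At r = 9: q̂ = (-111/134)·(9) + (-43/134)·(1) = -521/67.

q̂ = -7.78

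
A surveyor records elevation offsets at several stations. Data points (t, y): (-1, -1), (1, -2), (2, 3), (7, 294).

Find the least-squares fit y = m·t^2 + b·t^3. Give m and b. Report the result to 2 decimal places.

The normal equations are: 2419·m + 16839·b = 14415;  16839·m + 117715·b = 100865.
(Σt^2·t^2 = 2419, Σt^2·t^3 = 16839, Σt^3·t^3 = 117715, Σt^2·y = 14415, Σt^3·y = 100865.)
Determinant 2419·117715 − 16839² = 1200664.
m = (14415·117715 − 16839·100865)/1200664 = -802005/600332; b = (2419·100865 − 16839·14415)/1200664 = 629125/600332.

m = -1.34, b = 1.05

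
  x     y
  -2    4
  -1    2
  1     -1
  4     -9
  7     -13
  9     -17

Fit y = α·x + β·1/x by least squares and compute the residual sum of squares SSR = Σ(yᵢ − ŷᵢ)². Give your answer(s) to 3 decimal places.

SSR = 2.774

Compute the Gram sums: Σx·x = 152, Σx·1/x = 6, Σ1/x·1/x = 148933/63504.
For Aᵀy: Σx·y = -291, Σ1/x·y = -2771/252.
Normal equations: [[152, 6]; [6, 148933/63504]]·[α, β]ᵀ = [-291, -2771/252]ᵀ.
Determinant 152·(148933/63504) − 6² = 2543959/7938.
α = ((-291)·(148933/63504) − 6·(-2771/252))/(2543959/7938) = -39149751/20351672; β = (152·(-2771/252) − 6·(-291))/(2543959/7938) = 592200/2543959.
Residuals: 2737993/10175836, 6291193/20351672, 14060479/20351672, -6937611/5087918, 8799721/20351672, 5842935/20351672; SSR = 56453579/20351672.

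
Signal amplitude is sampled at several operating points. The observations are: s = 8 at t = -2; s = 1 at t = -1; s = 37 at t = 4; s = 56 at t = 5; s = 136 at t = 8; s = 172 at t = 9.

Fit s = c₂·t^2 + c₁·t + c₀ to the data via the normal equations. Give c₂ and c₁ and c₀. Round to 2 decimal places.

c₂ = 2.01, c₁ = 0.91, c₀ = 0.99

Sums needed: Σt^2·t^2 = 11555, Σt^2·t = 1421, Σt^2 = 191, Σt·t = 191, Σt = 23, Σ1 = 6.
For Aᵀs: Σt^2·s = 24661, Σt·s = 3047, Σs = 410.
So AᵀA·[c₂, c₁, c₀]ᵀ = Aᵀs: [[11555, 1421, 191]; [1421, 191, 23]; [191, 23, 6]]·[c₂, c₁, c₀]ᵀ = [24661, 3047, 410]ᵀ.
Inverting the 3×3 Gram matrix, [c₂, c₁, c₀]ᵀ = [23161/11544, 10475/11544, 1899/1924]ᵀ.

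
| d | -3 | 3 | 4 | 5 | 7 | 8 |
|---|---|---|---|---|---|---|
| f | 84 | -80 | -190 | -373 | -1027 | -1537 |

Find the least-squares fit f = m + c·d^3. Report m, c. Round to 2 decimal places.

m = 2.35, c = -3.00

The normal system XᵀX·[m, c]ᵀ = Xᵀf is [[6, 1044]; [1044, 400972]]·[m, c]ᵀ = [-3123, -1202418]ᵀ.
Δ = 6·400972 − 1044² = 1315896.
m = ((-3123)·400972 − 1044·(-1202418))/1315896 = 257403/109658; c = (6·(-1202418) − 1044·(-3123))/1315896 = -164754/54829.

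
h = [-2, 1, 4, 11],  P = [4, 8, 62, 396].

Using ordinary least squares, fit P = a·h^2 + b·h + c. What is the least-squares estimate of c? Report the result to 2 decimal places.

Sums needed: Σh^2·h^2 = 14914, Σh^2·h = 1388, Σh^2 = 142, Σh·h = 142, Σh = 14, Σ1 = 4.
For XᵀP: Σh^2·P = 48932, Σh·P = 4604, ΣP = 470.
So XᵀX·[a, b, c]ᵀ = XᵀP: [[14914, 1388, 142]; [1388, 142, 14]; [142, 14, 4]]·[a, b, c]ᵀ = [48932, 4604, 470]ᵀ.
Inverting the 3×3 Gram matrix, [a, b, c]ᵀ = [6713/2302, 26785/6906, 2773/6906]ᵀ.

c = 0.40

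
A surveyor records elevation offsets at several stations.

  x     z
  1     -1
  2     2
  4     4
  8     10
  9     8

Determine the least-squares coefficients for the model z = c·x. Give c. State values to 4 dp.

The normal equations are: 166·c = 171.
Hence c = 171 / 166 ≈ 1.03012.

c = 1.0301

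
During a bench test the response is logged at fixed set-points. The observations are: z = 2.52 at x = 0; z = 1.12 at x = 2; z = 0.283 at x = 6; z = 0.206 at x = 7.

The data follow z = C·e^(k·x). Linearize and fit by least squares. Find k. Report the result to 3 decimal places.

Linearized form: ln z = k·x + ln C. From the 4 transformed points,
Sums: Σx = 15.0000, Σ(x)² = 89.0000, Σln z = -1.8046, Σx·ln z = -18.4063.
Normal system: [[89.0000, 15.0000]; [15.0000, 4]]·[k, ln C]ᵀ = [-18.4063, -1.8046]ᵀ.
Solving (det = 131.0000): k = -0.35539, ln C = 0.88157.

k = -0.355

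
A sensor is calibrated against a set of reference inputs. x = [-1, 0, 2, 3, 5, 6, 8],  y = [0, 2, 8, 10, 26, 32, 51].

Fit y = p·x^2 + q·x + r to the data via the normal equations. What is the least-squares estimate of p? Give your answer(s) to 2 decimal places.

p = 0.55

Normal-equation sums: Σx^2·x^2 = 6115, Σx^2·x = 887, Σx^2 = 139, Σx·x = 139, Σx = 23, Σ1 = 7.
Moment sums: Σx^2·y = 5188, Σx·y = 776, Σy = 129.
So MᵀM·[p, q, r]ᵀ = Mᵀy: [[6115, 887, 139]; [887, 139, 23]; [139, 23, 7]]·[p, q, r]ᵀ = [5188, 776, 129]ᵀ.
Row-reducing yields p = 1465/2688, q = 4985/2688, r = 2033/1344.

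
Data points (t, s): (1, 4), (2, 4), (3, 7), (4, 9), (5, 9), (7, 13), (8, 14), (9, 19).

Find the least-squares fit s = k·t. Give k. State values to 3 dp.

Entries of MᵀM: Σt·t = 249.
Right-hand side: Σt·s = 488.
MᵀM·[k]ᵀ = Mᵀs becomes [[249]]·[k]ᵀ = [488]ᵀ.
Hence k = 488 / 249 ≈ 1.95984.

k = 1.960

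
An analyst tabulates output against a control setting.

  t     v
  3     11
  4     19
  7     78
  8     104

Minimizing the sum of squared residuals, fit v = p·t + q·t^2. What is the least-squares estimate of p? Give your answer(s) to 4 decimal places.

p = -2.7248

With design matrix X, XᵀX = [[138, 946]; [946, 6834]] and Xᵀv = [1487, 10881]ᵀ.
det = 138·6834 − 946² = 48176.
p = (1487·6834 − 946·10881)/48176 = -32817/12044; q = (138·10881 − 946·1487)/48176 = 23719/12044.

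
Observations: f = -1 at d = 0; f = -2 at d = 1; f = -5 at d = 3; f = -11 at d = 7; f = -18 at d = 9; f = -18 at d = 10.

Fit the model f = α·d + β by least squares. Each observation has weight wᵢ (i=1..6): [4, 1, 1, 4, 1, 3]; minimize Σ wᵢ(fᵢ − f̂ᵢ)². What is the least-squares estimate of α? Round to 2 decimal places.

α = -1.69

Setting ∂/∂α … = 0 gives: 587·α + 71·β = -1027;  71·α + 14·β = -127.
(Σwᵢ·d·d = 587, Σwᵢ·d = 71, Σwᵢ·1 = 14, Σwᵢ·d·f = -1027, Σwᵢ·f = -127.)
Eliminating β: 14·(row 1) − 71·(row 2) gives 3177·α = 14·(-1027) − 71·(-127) = -5361, so α = -1787/1059.
Then β = ((-127) − 71·(-1787/1059))/14 = -544/1059.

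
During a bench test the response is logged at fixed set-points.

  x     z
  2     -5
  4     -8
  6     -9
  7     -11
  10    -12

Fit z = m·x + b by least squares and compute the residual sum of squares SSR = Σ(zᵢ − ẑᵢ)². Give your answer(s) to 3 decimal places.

Entries of MᵀM: Σx·x = 205, Σx = 29, Σ1 = 5.
Moment sums: Σx·z = -293, Σz = -45.
det = 205·5 − 29² = 184.
m = ((-293)·5 − 29·(-45))/184 = -20/23; b = (205·(-45) − 29·(-293))/184 = -91/23.
Residuals: 16/23, -13/23, 4/23, -22/23, 15/23; SSR = 50/23.

SSR = 2.174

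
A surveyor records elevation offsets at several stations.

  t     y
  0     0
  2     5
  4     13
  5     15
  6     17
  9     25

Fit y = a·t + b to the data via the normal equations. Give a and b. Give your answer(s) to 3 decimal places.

XᵀX·[a, b]ᵀ = Xᵀy reads: 162·a + 26·b = 464;  26·a + 6·b = 75.
Δ = 162·6 − 26² = 296.
a = (464·6 − 26·75)/296 = 417/148; b = (162·75 − 26·464)/296 = 43/148.

a = 2.818, b = 0.291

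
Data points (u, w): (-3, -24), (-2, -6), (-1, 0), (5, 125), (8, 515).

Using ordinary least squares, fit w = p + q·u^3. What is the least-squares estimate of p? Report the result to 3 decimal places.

Forming AᵀA = [[5, 601]; [601, 278563]] and Aᵀw = [610, 280001]ᵀ gives AᵀA·[p, q]ᵀ = Aᵀw.
Determinant 5·278563 − 601² = 1031614.
p = (610·278563 − 601·280001)/1031614 = 1642829/1031614; q = (5·280001 − 601·610)/1031614 = 1033395/1031614.

p = 1.592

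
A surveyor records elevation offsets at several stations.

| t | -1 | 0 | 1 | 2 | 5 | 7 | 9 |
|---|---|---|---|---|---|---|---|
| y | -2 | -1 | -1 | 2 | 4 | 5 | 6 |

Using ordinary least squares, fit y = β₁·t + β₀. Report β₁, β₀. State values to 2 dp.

With design matrix X, XᵀX = [[161, 23]; [23, 7]] and Xᵀy = [114, 13]ᵀ.
Δ = 161·7 − 23² = 598.
β₁ = (114·7 − 23·13)/598 = 499/598; β₀ = (161·13 − 23·114)/598 = -23/26.

β₁ = 0.83, β₀ = -0.88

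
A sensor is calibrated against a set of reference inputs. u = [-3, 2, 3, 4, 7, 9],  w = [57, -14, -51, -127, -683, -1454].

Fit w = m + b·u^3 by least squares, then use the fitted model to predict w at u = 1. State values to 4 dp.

ŵ = 0.2434

Compute the Gram sums: Σ1 = 6, Σu^3 = 1144, Σu^3·u^3 = 654708.
And Σw = -2272, Σu^3·w = -1305391.
Normal equations: [[6, 1144]; [1144, 654708]]·[m, b]ᵀ = [-2272, -1305391]ᵀ.
Eliminating b: 654708·(row 1) − 1144·(row 2) gives 2619512·m = 654708·(-2272) − 1144·(-1305391) = 5870728, so m = 733841/327439.
Then b = ((-1305391) − 1144·(733841/327439))/654708 = -2616589/1309756.
At u = 1: ŵ = (733841/327439)·(1) + (-2616589/1309756)·(1) = 318775/1309756.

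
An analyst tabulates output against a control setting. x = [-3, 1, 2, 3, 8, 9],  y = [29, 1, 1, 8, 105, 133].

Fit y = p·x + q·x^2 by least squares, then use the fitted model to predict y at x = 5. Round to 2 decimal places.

ŷ = 34.03

Sums needed: Σx·x = 168, Σx·x^2 = 1250, Σx^2·x^2 = 10836.
Right-hand side: Σx·y = 1977, Σx^2·y = 17831.
AᵀA·[p, q]ᵀ = Aᵀy becomes [[168, 1250]; [1250, 10836]]·[p, q]ᵀ = [1977, 17831]ᵀ.
Δ = 168·10836 − 1250² = 257948.
p = (1977·10836 − 1250·17831)/257948 = -432989/128974; q = (168·17831 − 1250·1977)/257948 = 262179/128974.
At x = 5: ŷ = (-432989/128974)·(5) + (262179/128974)·(25) = 2194765/64487.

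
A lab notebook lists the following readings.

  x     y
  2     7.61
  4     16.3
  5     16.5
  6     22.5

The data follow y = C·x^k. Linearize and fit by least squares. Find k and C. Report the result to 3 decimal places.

k = 0.944, C = 4.021

Linearized form: ln y = k·ln x + ln C. From the 4 transformed points,
Σln x = 5.4806, Σ(ln x)² = 8.2030, Σln y = 10.7375, Σln x·ln y = 15.3666.
Equations: 8.2030·k + 5.4806·ln C = 15.3666;  5.4806·k + 4·ln C = 10.7375.
Solving (det = 2.7744): k = 0.94362, ln C = 1.39146, so C = exp(1.39146) = 4.02073.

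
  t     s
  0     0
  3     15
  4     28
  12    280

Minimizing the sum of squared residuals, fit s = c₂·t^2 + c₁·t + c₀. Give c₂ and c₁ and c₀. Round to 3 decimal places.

Sums needed: Σt^2·t^2 = 21073, Σt^2·t = 1819, Σt^2 = 169, Σt·t = 169, Σt = 19, Σ1 = 4.
And Σt^2·s = 40903, Σt·s = 3517, Σs = 323.
Solving the 3×3 system (Gaussian elimination) gives c₂ = 2191/1074, c₁ = -6167/5370, c₀ = 12/895.

c₂ = 2.040, c₁ = -1.148, c₀ = 0.013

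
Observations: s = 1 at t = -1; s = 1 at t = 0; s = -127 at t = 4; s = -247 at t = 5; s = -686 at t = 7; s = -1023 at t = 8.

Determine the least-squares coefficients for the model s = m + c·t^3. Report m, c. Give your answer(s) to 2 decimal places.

Compute the Gram sums: Σ1 = 6, Σt^3 = 1043, Σt^3·t^3 = 399515.
And Σs = -2081, Σt^3·s = -798078.
XᵀX·[m, c]ᵀ = Xᵀs becomes [[6, 1043]; [1043, 399515]]·[m, c]ᵀ = [-2081, -798078]ᵀ.
Δ = 6·399515 − 1043² = 1309241.
m = ((-2081)·399515 − 1043·(-798078))/1309241 = 1004639/1309241; c = (6·(-798078) − 1043·(-2081))/1309241 = -2617985/1309241.

m = 0.77, c = -2.00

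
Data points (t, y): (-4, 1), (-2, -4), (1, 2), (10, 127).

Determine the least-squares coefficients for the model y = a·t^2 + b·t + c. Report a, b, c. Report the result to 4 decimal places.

a = 0.9763, b = 3.1301, c = -1.9459

Normal-equation sums: Σt^2·t^2 = 10273, Σt^2·t = 929, Σt^2 = 121, Σt·t = 121, Σt = 5, Σ1 = 4.
And Σt^2·y = 12702, Σt·y = 1276, Σy = 126.
Solving the 3×3 system (Gaussian elimination) gives a = 5893/6036, b = 107061/34204, c = -49919/25653.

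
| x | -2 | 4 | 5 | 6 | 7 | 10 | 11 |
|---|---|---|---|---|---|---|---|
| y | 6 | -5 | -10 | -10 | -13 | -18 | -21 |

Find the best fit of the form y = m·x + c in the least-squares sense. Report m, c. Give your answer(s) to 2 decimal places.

m = -2.06, c = 1.91

Compute the Gram sums: Σx·x = 351, Σx = 41, Σ1 = 7.
Right-hand side: Σx·y = -644, Σy = -71.
Normal equations: [[351, 41]; [41, 7]]·[m, c]ᵀ = [-644, -71]ᵀ.
det = 351·7 − 41² = 776.
m = ((-644)·7 − 41·(-71))/776 = -1597/776; c = (351·(-71) − 41·(-644))/776 = 1483/776.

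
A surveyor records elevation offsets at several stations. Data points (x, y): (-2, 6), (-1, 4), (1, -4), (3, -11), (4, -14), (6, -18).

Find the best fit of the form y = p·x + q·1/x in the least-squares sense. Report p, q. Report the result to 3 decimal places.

p = -3.158, q = -0.906

From the data, Σx·x = 67, Σx·1/x = 6, Σ1/x·1/x = 353/144.
And Σx·y = -217, Σ1/x·y = -127/6.
Normal equations: [[67, 6]; [6, 353/144]]·[p, q]ᵀ = [-217, -127/6]ᵀ.
Eliminating q: (353/144)·(row 1) − 6·(row 2) gives (18467/144)·p = (353/144)·(-217) − 6·(-127/6) = -58313/144, so p = -58313/18467.
Then q = ((-127/6) − 6·(-58313/18467))/(353/144) = -16728/18467.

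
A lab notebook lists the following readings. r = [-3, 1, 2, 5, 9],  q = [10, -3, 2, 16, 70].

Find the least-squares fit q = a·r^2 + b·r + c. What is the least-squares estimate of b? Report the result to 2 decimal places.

b = -1.09

Normal-equation sums: Σr^2·r^2 = 7284, Σr^2·r = 836, Σr^2 = 120, Σr·r = 120, Σr = 14, Σ1 = 5.
Right-hand side: Σr^2·q = 6165, Σr·q = 681, Σq = 95.
Row-reducing yields a = 66505/66152, b = -71775/66152, c = -69131/33076.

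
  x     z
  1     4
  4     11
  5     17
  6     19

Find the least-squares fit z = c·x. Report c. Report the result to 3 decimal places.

c = 3.167

Setting ∂/∂c … = 0 gives: 78·c = 247.
c = 247/78 = 3.16667.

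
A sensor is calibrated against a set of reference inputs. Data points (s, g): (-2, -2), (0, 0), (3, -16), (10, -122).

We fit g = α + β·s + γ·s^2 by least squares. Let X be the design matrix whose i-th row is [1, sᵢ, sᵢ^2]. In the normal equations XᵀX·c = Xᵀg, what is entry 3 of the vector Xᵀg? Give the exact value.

-12352

Entry 3 ↔ basis s^2, so (Xᵀg)_{3} = Σᵢ (s^2)·gᵢ = (4)·(-2) + (0)·(0) + (9)·(-16) + (100)·(-122) = -12352.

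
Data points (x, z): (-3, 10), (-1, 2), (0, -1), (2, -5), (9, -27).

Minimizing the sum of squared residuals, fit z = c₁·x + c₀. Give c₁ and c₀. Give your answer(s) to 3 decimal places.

From the data, Σx·x = 95, Σx = 7, Σ1 = 5.
Right-hand side: Σx·z = -285, Σz = -21.
MᵀM·[c₁, c₀]ᵀ = Mᵀz becomes [[95, 7]; [7, 5]]·[c₁, c₀]ᵀ = [-285, -21]ᵀ.
Δ = 95·5 − 7² = 426.
c₁ = ((-285)·5 − 7·(-21))/426 = -3; c₀ = (95·(-21) − 7·(-285))/426 = 0.

c₁ = -3.000, c₀ = 0.000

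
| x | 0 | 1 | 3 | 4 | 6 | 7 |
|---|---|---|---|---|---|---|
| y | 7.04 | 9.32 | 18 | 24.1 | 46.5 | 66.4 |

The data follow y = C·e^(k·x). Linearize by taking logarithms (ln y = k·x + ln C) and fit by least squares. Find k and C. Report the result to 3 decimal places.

k = 0.320, C = 6.868

Let Y = ln y. Fitting Y = k·x + ln C by least squares:
Σx = 21.0000, Σ(x)² = 111.0000, Σln y = 18.2915, Σx·ln y = 76.0387.
Normal system: [[111.0000, 21.0000]; [21.0000, 6]]·[k, ln C]ᵀ = [76.0387, 18.2915]ᵀ.
Slope k = (n·Σx·ln y − Σx·Σln y)/(n·Σ(x)² − (Σx)²) = (6·76.0387 − 21.0000·18.2915)/225.0000 = 0.32049; ln C = (Σln y − k·Σx)/n = 1.92686, so C = exp(1.92686) = 6.86792.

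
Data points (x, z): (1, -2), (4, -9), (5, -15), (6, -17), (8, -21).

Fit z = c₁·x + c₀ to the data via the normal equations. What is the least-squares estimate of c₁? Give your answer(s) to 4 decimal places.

c₁ = -2.8284

With design matrix M, MᵀM = [[142, 24]; [24, 5]] and Mᵀz = [-383, -64]ᵀ.
Determinant 142·5 − 24² = 134.
c₁ = ((-383)·5 − 24·(-64))/134 = -379/134; c₀ = (142·(-64) − 24·(-383))/134 = 52/67.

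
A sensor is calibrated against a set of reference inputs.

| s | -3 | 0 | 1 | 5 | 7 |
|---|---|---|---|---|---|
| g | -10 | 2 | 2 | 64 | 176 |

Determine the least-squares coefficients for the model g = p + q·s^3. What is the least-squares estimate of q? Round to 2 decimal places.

The normal system AᵀA·[p, q]ᵀ = Aᵀg is [[5, 442]; [442, 134004]]·[p, q]ᵀ = [234, 68640]ᵀ.
Δ = 5·134004 − 442² = 474656.
p = (234·134004 − 442·68640)/474656 = 9789/4564; q = (5·68640 − 442·234)/474656 = 4611/9128.

q = 0.51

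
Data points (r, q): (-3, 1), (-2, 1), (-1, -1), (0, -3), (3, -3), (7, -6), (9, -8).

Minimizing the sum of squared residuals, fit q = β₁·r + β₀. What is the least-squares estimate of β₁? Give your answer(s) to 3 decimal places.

The normal system XᵀX·[β₁, β₀]ᵀ = Xᵀq is [[153, 13]; [13, 7]]·[β₁, β₀]ᵀ = [-127, -19]ᵀ.
Eliminating β₀: 7·(row 1) − 13·(row 2) gives 902·β₁ = 7·(-127) − 13·(-19) = -642, so β₁ = -321/451.
Then β₀ = ((-19) − 13·(-321/451))/7 = -628/451.

β₁ = -0.712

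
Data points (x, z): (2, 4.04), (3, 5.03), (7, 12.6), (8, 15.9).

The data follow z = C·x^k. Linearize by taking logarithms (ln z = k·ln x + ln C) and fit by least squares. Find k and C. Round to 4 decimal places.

Let Y = ln z. Fitting Y = k·ln x + ln C by least squares:
Over the data: Σln x = 5.8171, Σ(ln x)² = 9.7980, Σln z = 8.3117, Σln x·ln z = 13.4253.
Normal system: [[9.7980, 5.8171]; [5.8171, 4]]·[k, ln C]ᵀ = [13.4253, 8.3117]ᵀ.
Slope k = (n·Σln x·ln z − Σln x·Σln z)/(n·Σ(ln x)² − (Σln x)²) = (4·13.4253 − 5.8171·8.3117)/5.3534 = 0.99957; ln C = (Σln z − k·Σln x)/n = 0.62427, so C = exp(0.62427) = 1.86687.

k = 0.9996, C = 1.8669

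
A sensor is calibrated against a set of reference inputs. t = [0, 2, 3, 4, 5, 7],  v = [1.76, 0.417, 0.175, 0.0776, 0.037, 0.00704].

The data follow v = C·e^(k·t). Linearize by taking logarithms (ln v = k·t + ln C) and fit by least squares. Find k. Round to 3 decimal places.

With ln vᵢ as the transformed response and tᵢ as the regressor:
Σt = 21.0000, Σ(t)² = 103.0000, Σln v = -12.8615, Σt·ln v = -68.3802.
Normal system: [[103.0000, 21.0000]; [21.0000, 6]]·[k, ln C]ᵀ = [-68.3802, -12.8615]ᵀ.
Solving (det = 177.0000): k = -0.79203, ln C = 0.62853.

k = -0.792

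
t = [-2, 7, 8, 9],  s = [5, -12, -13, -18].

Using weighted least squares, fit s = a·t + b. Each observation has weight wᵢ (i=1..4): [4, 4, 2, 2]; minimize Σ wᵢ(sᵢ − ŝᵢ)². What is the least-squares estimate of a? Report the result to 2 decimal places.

From the data, Σwᵢ·t·t = 502, Σwᵢ·t = 54, Σwᵢ·1 = 12.
For AᵀWs: Σwᵢ·t·s = -908, Σwᵢ·s = -90.
Eliminating b: 12·(row 1) − 54·(row 2) gives 3108·a = 12·(-908) − 54·(-90) = -6036, so a = -503/259.
Then b = ((-90) − 54·(-503/259))/12 = 321/259.

a = -1.94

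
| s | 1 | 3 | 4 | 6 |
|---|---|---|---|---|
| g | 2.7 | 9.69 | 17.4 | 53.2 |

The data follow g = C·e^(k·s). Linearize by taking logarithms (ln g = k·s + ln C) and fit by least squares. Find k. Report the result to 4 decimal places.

Let Y = ln g. Fitting Y = k·s + ln C by least squares:
Σs = 14.0000, Σ(s)² = 62.0000, Σln g = 10.0949, Σs·ln g = 43.0768.
Equations: 62.0000·k + 14.0000·ln C = 43.0768;  14.0000·k + 4·ln C = 10.0949.
Slope k = (n·Σs·ln g − Σs·Σln g)/(n·Σ(s)² − (Σs)²) = (4·43.0768 − 14.0000·10.0949)/52.0000 = 0.59575; ln C = (Σln g − k·Σs)/n = 0.43861.

k = 0.5957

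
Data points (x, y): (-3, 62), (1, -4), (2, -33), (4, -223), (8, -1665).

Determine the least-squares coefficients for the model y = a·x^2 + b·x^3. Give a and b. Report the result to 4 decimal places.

a = -2.0272, b = -2.9982

Compute the Gram sums: Σx^2·x^2 = 4450, Σx^2·x^3 = 33582, Σx^3·x^3 = 267034.
For Aᵀy: Σx^2·y = -109706, Σx^3·y = -868694.
Eliminating b: 267034·(row 1) − 33582·(row 2) gives 60550576·a = 267034·(-109706) − 33582·(-868694) = -122750096, so a = -7671881/3784411.
Then b = ((-868694) − 33582·(-7671881/3784411))/267034 = -11346338/3784411.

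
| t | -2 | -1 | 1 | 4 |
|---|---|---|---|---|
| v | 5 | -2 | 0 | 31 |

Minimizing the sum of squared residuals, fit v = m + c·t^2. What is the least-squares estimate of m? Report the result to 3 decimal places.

m = -3.255

Setting ∂/∂m … = 0 gives: 4·m + 22·c = 34;  22·m + 274·c = 514.
det = 4·274 − 22² = 612.
m = (34·274 − 22·514)/612 = -166/51; c = (4·514 − 22·34)/612 = 109/51.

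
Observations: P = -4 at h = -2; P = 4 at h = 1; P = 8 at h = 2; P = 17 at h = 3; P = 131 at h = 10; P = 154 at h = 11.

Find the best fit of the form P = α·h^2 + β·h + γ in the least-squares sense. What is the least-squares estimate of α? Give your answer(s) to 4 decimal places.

Sums needed: Σh^2·h^2 = 24755, Σh^2·h = 2359, Σh^2 = 239, Σh·h = 239, Σh = 25, Σ1 = 6.
Right-hand side: Σh^2·P = 31907, Σh·P = 3083, ΣP = 310.
Normal equations: [[24755, 2359, 239]; [2359, 239, 25]; [239, 25, 6]]·[α, β, γ]ᵀ = [31907, 3083, 310]ᵀ.
Row-reducing yields α = 585823/587820, β = 1886827/587820, γ = -137727/97970.

α = 0.9966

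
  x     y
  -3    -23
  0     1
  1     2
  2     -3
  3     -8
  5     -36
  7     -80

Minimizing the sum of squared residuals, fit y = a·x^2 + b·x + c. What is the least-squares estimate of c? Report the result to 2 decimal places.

Entries of MᵀM: Σx^2·x^2 = 3205, Σx^2·x = 477, Σx^2 = 97, Σx·x = 97, Σx = 15, Σ1 = 7.
Right-hand side: Σx^2·y = -5109, Σx·y = -699, Σy = -147.
So MᵀM·[a, b, c]ᵀ = Mᵀy: [[3205, 477, 97]; [477, 97, 15]; [97, 15, 7]]·[a, b, c]ᵀ = [-5109, -699, -147]ᵀ.
Row-reducing yields a = -55936/28147, b = 65472/28147, c = 6247/4021.

c = 1.55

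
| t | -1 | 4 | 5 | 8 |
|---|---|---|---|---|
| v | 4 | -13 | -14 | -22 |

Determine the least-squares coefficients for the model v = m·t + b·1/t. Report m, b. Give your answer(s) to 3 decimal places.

From the data, Σt·t = 106, Σt·1/t = 4, Σ1/t·1/t = 1789/1600.
For Mᵀv: Σt·v = -302, Σ1/t·v = -64/5.
So MᵀM·[m, b]ᵀ = Mᵀv: [[106, 4]; [4, 1789/1600]]·[m, b]ᵀ = [-302, -64/5]ᵀ.
Determinant 106·(1789/1600) − 4² = 82017/800.
m = ((-302)·(1789/1600) − 4·(-64/5))/(82017/800) = -76393/27339; b = (106·(-64/5) − 4·(-302))/(82017/800) = -39680/27339.

m = -2.794, b = -1.451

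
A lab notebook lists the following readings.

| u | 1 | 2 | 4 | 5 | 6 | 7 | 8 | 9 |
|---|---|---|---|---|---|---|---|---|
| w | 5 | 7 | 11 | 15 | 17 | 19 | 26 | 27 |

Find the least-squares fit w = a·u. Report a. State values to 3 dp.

Compute the Gram sums: Σu·u = 276.
Moment sums: Σu·w = 824.
Hence a = 824 / 276 ≈ 2.98551.

a = 2.986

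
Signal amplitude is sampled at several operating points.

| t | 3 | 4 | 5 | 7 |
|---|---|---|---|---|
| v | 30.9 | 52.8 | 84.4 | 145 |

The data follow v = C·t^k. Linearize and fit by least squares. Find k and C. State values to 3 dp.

k = 1.840, C = 4.154

Linearized form: ln v = k·ln t + ln C. From the 4 transformed points,
XᵀX = [[9.5056, 6.0403]; [6.0403, 4]], rhs = [26.0909, 16.8096]ᵀ  (here Σln t = 6.0403, Σ(ln t)² = 9.5056, Σln v = 16.8096, Σln t·ln v = 26.0909).
Solving (det = 1.5378): k = 1.83991, ln C = 1.42401, so C = exp(1.42401) = 4.15374.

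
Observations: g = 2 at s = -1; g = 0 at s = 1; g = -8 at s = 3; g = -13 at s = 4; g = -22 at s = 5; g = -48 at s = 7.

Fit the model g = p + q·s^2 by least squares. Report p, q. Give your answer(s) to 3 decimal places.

Setting ∂/∂p … = 0 gives: 6·p + 101·q = -89;  101·p + 3365·q = -3180.
Δ = 6·3365 − 101² = 9989.
p = ((-89)·3365 − 101·(-3180))/9989 = 21695/9989; q = (6·(-3180) − 101·(-89))/9989 = -10091/9989.

p = 2.172, q = -1.010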